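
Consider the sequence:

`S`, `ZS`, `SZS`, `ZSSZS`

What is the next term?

Each term (from the third on) is the two preceding terms concatenated in order: term 3 = S·ZS = SZS.
The next term joins SZS and ZSSZS.

SZSZSSZS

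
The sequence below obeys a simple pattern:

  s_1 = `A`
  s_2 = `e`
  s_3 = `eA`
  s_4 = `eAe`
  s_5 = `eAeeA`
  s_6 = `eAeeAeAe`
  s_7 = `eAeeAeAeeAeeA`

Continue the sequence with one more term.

eAeeAeAeeAeeAeAeeAeAe

This is a Fibonacci-style word recurrence s(k) = s(k−1)·s(k−2): e.g. e·A = eA.
Continuing: eAeeAeAeeAeeA · eAeeAeAe gives term 8.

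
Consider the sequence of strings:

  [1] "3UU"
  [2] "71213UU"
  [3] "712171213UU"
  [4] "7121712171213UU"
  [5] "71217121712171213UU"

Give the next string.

712171217121712171213UU

Each term is the previous one with 7121 prepended.
One more step from 71217121712171213UU gives the answer.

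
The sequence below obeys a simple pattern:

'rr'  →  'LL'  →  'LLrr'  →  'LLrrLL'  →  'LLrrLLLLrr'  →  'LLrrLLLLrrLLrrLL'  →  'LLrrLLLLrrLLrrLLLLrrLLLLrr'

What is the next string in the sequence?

LLrrLLLLrrLLrrLLLLrrLLLLrrLLrrLLLLrrLLrrLL

Each term (from the third on) is the previous term followed by the one before it: term 3 = LL·rr = LLrr.
So term 8 is LLrrLLLLrrLLrrLLLLrrLLLLrr·LLrrLLLLrrLLrrLL.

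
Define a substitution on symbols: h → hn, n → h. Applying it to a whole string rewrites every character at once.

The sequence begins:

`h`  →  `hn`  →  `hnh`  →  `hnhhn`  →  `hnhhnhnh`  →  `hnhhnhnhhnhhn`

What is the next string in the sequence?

Rewriting the 13 symbols of hnhhnhnhhnhhn one by one yields hn h hn hn h hn h hn hn h hn hn h; concatenated:

hnhhnhnhhnhhnhnhhnhnh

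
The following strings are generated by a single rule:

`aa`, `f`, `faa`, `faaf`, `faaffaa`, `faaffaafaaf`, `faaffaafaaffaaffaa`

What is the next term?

faaffaafaaffaaffaafaaffaafaaf

This is a Fibonacci-style word recurrence s(k) = s(k−1)·s(k−2): e.g. f·aa = faa.
The next term joins faaffaafaaffaaffaa and faaffaafaaf.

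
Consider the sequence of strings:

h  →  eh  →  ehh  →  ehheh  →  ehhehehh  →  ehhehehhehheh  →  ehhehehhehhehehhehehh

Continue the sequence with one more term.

ehhehehhehhehehhehehhehhehehhehheh

This is a Fibonacci-style word recurrence s(k) = s(k−1)·s(k−2): e.g. eh·h = ehh.
Continuing: ehhehehhehhehehhehehh · ehhehehhehheh gives term 8.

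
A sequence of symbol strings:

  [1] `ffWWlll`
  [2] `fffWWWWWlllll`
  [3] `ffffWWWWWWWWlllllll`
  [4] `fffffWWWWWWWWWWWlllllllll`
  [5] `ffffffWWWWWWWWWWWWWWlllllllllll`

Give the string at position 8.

Term n consists of n+1 f's, followed by 3n-1 W's, followed by 2n+1 l's (n = 1, 2, …).
Setting n = 8 gives 9, 23, 17 characters in each block.

fffffffffWWWWWWWWWWWWWWWWWWWWWWWlllllllllllllllll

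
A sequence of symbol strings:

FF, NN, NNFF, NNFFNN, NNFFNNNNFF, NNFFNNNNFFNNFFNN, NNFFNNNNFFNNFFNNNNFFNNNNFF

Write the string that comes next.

NNFFNNNNFFNNFFNNNNFFNNNNFFNNFFNNNNFFNNFFNN

From term 3 onward, concatenate the last term with the second-to-last: NN·FF = NNFF, NNFF·NN = NNFFNN, …
Continuing: NNFFNNNNFFNNFFNNNNFFNNNNFF · NNFFNNNNFFNNFFNN gives term 8.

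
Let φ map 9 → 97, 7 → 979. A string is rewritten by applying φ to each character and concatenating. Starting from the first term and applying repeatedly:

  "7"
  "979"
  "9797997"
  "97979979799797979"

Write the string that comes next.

Rewriting the 17 symbols of 97979979799797979 one by one yields 97 979 97 979 97 97 979 97 979 97 97 979 97 979 97 979 97; concatenated:

97979979799797979979799797979979799797997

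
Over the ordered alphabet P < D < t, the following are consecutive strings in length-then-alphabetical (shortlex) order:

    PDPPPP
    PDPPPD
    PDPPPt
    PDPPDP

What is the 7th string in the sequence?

Stepping forward 3 times from PDPPDP: PDPPDP → PDPPDD → PDPPDt, then the target.

PDPPtP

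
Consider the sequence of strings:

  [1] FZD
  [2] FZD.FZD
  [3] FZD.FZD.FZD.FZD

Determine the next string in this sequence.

FZD.FZD.FZD.FZD.FZD.FZD.FZD.FZD

Every step duplicates the string with '.' between the halves.
One more doubling of FZD.FZD.FZD.FZD gives the answer.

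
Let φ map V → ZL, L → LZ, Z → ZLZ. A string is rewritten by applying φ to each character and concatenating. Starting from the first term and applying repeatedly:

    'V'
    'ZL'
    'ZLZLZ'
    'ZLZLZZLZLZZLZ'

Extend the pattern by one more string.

ZLZLZZLZLZZLZZLZLZZLZLZZLZZLZLZZLZ

Replace each of the 13 characters of ZLZLZZLZLZZLZ in place — ZLZ LZ ZLZ LZ ZLZ ZLZ LZ ZLZ LZ ZLZ ZLZ LZ ZLZ — and concatenate.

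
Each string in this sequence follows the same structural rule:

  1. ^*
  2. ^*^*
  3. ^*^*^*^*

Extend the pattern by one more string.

^*^*^*^*^*^*^*^*

s(k+1) = s(k)·s(k) — each term doubles the last.
So the next term is two copies of ^*^*^*^*.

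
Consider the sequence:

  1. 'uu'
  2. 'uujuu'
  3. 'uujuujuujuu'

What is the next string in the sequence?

s(k+1) = s(k)·j·s(k) — each term doubles the last with 'j' between the halves.
Doubling uujuujuujuu with 'j' between the halves:

uujuujuujuujuujuujuujuu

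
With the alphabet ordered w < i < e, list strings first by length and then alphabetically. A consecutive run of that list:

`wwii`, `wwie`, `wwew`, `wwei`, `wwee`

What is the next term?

Treat wwee as a base-3 numeral over the given alphabet and add one, carrying through any trailing e's.

wiww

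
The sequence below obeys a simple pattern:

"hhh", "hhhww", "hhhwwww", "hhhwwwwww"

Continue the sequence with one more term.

Each term is the previous one with ww appended.
Applying this once more to hhhwwwwww:

hhhwwwwwwww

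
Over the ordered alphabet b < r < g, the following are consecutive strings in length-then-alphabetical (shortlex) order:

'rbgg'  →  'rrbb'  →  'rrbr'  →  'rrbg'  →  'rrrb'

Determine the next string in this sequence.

rrrr

Treat rrrb as a base-3 numeral over the given alphabet and add one, carrying through any trailing g's.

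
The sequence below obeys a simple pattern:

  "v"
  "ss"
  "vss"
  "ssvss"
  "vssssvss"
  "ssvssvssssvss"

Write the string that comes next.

vssssvssssvssvssssvss

Each term (from the third on) is the two preceding terms concatenated in order: term 3 = v·ss = vss.
The next term joins vssssvss and ssvssvssssvss.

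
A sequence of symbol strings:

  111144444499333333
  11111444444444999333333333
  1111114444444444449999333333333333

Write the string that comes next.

The n-th term is n+2 1's then 3n 4's then n 9's then 3n 3's, where the shown terms are n = 2, 3, 4.
Setting n = 5 gives 7, 15, 5, 15 characters in each block.

111111144444444444444499999333333333333333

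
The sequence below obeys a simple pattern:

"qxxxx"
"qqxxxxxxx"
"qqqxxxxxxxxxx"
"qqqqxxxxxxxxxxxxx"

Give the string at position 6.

qqqqqqxxxxxxxxxxxxxxxxxxx

Reading off run lengths: q runs 1, 2, 3, 4; x runs 4, 7, 10, 13 — each is linear in n (n = 1, 2, …).
At n = 6 the blocks have lengths 6, 19.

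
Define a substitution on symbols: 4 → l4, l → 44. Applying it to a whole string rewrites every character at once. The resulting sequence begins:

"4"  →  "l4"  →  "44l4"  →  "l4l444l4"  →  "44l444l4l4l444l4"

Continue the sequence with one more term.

l4l444l4l4l444l444l444l4l4l444l4

φ(44l444l4l4l444l4) expands symbol-by-symbol to l4 l4 44 l4 l4 l4 44 l4 44 l4 44 l4 l4 l4 44 l4; joining the 16 pieces gives the next term.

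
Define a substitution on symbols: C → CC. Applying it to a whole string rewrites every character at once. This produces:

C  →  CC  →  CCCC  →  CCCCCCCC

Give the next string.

CCCCCCCCCCCCCCCC

Expanding CCCCCCCC: C→CC, C→CC, C→CC, C→CC, C→CC, C→CC, C→CC, C→CC. Concatenated: CC CC CC CC CC CC CC CC.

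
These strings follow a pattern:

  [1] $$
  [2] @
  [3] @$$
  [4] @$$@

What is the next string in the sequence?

Each term (from the third on) is the previous term followed by the one before it: term 3 = @·$$ = @$$.
So term 5 is @$$@·@$$.

@$$@@$$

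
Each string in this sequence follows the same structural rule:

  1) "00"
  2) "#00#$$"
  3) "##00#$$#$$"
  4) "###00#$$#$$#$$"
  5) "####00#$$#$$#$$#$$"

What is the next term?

#####00#$$#$$#$$#$$#$$

s(k+1) = #·s(k)·#$$, so each term gains # as a prefix and #$$ as a suffix.
One more step from ####00#$$#$$#$$#$$ gives the answer.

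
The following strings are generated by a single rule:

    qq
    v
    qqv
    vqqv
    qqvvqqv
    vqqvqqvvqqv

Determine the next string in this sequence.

qqvvqqvvqqvqqvvqqv

From term 3 onward, concatenate the second-to-last term with the last: qq·v = qqv, v·qqv = vqqv, …
The next term joins qqvvqqv and vqqvqqvvqqv.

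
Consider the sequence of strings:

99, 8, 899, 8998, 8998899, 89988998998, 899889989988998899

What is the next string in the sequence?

89988998998899889989988998998

From term 3 onward, concatenate the last term with the second-to-last: 8·99 = 899, 899·8 = 8998, …
So term 8 is 899889989988998899·89988998998.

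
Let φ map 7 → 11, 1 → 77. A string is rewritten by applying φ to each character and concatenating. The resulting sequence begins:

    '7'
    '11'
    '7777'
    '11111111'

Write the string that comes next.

7777777777777777

Expanding 11111111: 1→77, 1→77, 1→77, 1→77, 1→77, 1→77, 1→77, 1→77. Concatenated: 77 77 77 77 77 77 77 77.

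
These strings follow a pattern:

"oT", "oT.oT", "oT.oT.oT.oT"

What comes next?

s(k+1) = s(k)·.·s(k) — each term doubles the last with '.' between the halves.
One more doubling of oT.oT.oT.oT gives the answer.

oT.oT.oT.oT.oT.oT.oT.oT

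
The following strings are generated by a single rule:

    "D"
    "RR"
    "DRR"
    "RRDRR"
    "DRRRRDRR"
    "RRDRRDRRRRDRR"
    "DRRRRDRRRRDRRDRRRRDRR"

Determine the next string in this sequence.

RRDRRDRRRRDRRDRRRRDRRRRDRRDRRRRDRR

Each term (from the third on) is the two preceding terms concatenated in order: term 3 = D·RR = DRR.
Continuing: RRDRRDRRRRDRR · DRRRRDRRRRDRRDRRRRDRR gives term 8.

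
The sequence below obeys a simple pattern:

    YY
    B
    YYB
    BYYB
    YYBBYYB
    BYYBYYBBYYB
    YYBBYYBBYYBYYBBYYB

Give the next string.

Each term (from the third on) is the two preceding terms concatenated in order: term 3 = YY·B = YYB.
So term 8 is BYYBYYBBYYB·YYBBYYBBYYBYYBBYYB.

BYYBYYBBYYBYYBBYYBBYYBYYBBYYB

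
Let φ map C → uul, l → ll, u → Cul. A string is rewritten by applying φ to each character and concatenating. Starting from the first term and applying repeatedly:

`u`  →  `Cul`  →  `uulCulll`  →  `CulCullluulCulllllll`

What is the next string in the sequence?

uulCullluulCulllllllCulCullluulCulllllllllllllll

φ(CulCullluulCulllllll) expands symbol-by-symbol to uul Cul ll uul Cul ll ll ll Cul Cul ll uul Cul ll ll ll ll ll ll ll; joining the 20 pieces gives the next term.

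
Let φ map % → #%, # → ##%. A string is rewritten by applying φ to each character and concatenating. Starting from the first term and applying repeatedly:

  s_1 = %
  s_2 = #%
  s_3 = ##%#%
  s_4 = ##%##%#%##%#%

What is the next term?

Applying the rule to each of the 13 symbols of ##%##%#%##%#% gives the pieces ##% ##% #% ##% ##% #% ##% #% ##% ##% #% ##% #%, which concatenate to the answer.

##%##%#%##%##%#%##%#%##%##%#%##%#%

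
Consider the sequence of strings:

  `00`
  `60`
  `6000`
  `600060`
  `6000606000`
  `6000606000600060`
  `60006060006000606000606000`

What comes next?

Each term (from the third on) is the previous term followed by the one before it: term 3 = 60·00 = 6000.
The next term joins 60006060006000606000606000 and 6000606000600060.

600060600060006060006060006000606000600060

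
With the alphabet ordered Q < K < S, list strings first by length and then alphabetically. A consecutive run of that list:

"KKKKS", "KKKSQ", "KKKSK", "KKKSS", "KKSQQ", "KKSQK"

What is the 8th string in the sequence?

Continuing the enumeration 2 steps past KKSQK: KKSQK → KKSQS → (answer).

KKSKQ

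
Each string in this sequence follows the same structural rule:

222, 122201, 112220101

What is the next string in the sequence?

111222010101

Every step adds 1 to the front and 01 to the end of the previous string.
So the next term is 1·112220101·01.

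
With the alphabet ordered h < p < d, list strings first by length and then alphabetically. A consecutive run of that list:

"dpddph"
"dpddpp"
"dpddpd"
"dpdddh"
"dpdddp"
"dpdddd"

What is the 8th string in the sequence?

Continuing the enumeration 2 steps past dpdddd: dpdddd → ddhhhh → (answer).

ddhhhp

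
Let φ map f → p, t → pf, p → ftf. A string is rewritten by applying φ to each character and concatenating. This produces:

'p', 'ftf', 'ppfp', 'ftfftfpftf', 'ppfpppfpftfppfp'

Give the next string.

Applying the rule to each of the 15 symbols of ppfpppfpftfppfp gives the pieces ftf ftf p ftf ftf ftf p ftf p pf p ftf ftf p ftf, which concatenate to the answer.

ftfftfpftfftfftfpftfppfpftfftfpftf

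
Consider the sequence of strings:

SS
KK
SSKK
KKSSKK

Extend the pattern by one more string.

From term 3 onward, concatenate the second-to-last term with the last: SS·KK = SSKK, KK·SSKK = KKSSKK, …
So term 5 is SSKK·KKSSKK.

SSKKKKSSKK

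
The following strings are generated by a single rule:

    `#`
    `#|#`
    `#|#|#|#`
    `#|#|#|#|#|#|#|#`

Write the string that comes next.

Each string is two copies of the previous one joined by '|'.
Doubling #|#|#|#|#|#|#|# with '|' between the halves:

#|#|#|#|#|#|#|#|#|#|#|#|#|#|#|#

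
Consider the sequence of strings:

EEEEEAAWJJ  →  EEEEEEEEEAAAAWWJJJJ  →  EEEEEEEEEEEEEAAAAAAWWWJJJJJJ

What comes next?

EEEEEEEEEEEEEEEEEAAAAAAAAWWWWJJJJJJJJ

The n-th term is 4n+1 E's then 2n A's then n W's then 2n J's (n = 1, 2, …).
At n = 4 the blocks have lengths 17, 8, 4, 8.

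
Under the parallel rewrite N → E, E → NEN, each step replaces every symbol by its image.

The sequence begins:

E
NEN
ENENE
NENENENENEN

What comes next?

Rewriting each symbol of NENENENENEN: N→E, E→NEN, N→E, E→NEN, N→E, E→NEN, N→E, E→NEN, N→E, E→NEN, N→E, which concatenates to E NEN E NEN E NEN E NEN E NEN E.

ENENENENENENENENENENE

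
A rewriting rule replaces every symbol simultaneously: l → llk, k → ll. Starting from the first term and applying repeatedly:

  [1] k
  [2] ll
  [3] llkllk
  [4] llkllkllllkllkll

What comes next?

llkllkllllkllkllllkllkllkllkllllkllkllllkllk

φ(llkllkllllkllkll) expands symbol-by-symbol to llk llk ll llk llk ll llk llk llk llk ll llk llk ll llk llk; joining the 16 pieces gives the next term.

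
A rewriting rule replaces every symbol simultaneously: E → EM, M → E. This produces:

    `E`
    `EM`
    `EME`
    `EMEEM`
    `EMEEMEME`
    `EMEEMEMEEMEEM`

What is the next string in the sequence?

EMEEMEMEEMEEMEMEEMEME

Replace each of the 13 characters of EMEEMEMEEMEEM in place — EM E EM EM E EM E EM EM E EM EM E — and concatenate.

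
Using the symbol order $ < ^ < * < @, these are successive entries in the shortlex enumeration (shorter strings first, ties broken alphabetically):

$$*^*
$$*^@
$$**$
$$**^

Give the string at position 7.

Advancing 3 positions from $$**^ through $$**^ → $$*** → $$**@ reaches term 7.

$$*@$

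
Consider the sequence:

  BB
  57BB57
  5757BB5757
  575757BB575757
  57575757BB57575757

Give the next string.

s(k+1) = 57·s(k)·57, so each term gains 57 as a prefix and 57 as a suffix.
So the next term is 57·57575757BB57575757·57.

5757575757BB5757575757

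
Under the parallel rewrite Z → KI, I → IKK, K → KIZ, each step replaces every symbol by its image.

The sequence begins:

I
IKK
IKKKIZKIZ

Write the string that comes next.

Apply φ to IKKKIZKIZ symbol by symbol: I→IKK, K→KIZ, K→KIZ, K→KIZ, I→IKK, Z→KI, K→KIZ, I→IKK, Z→KI; joined: IKK KIZ KIZ KIZ IKK KI KIZ IKK KI.

IKKKIZKIZKIZIKKKIKIZIKKKI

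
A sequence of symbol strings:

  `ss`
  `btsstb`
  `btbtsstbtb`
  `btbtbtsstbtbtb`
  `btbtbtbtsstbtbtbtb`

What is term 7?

btbtbtbtbtbtsstbtbtbtbtbtb

Every step adds bt to the front and tb to the end of the previous string.
From btbtbtbtsstbtbtbtb, 2 further steps: btbtbtbtsstbtbtbtb → btbtbtbtbtsstbtbtbtbtb → (answer).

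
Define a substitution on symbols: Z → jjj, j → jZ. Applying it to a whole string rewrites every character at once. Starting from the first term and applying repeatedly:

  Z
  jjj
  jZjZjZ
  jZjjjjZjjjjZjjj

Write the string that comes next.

Rewriting the 15 symbols of jZjjjjZjjjjZjjj one by one yields jZ jjj jZ jZ jZ jZ jjj jZ jZ jZ jZ jjj jZ jZ jZ; concatenated:

jZjjjjZjZjZjZjjjjZjZjZjZjjjjZjZjZ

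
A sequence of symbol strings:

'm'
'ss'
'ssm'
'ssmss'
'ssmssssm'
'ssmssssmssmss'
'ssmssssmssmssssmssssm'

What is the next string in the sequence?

Each term (from the third on) is the previous term followed by the one before it: term 3 = ss·m = ssm.
The next term joins ssmssssmssmssssmssssm and ssmssssmssmss.

ssmssssmssmssssmssssmssmssssmssmss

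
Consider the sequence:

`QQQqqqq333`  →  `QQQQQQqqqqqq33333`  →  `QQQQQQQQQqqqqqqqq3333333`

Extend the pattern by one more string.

Each string has the form Q^{3n} q^{2n+2} 3^{2n+1} (n = 1, 2, …).
Setting n = 4 gives 12, 10, 9 characters in each block.

QQQQQQQQQQQQqqqqqqqqqq333333333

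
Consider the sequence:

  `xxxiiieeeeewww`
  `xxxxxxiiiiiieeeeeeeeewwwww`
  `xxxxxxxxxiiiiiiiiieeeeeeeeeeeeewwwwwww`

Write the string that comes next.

xxxxxxxxxxxxiiiiiiiiiiiieeeeeeeeeeeeeeeeewwwwwwwww

Term n consists of 3n x's, followed by 3n i's, followed by 4n+1 e's, followed by 2n+1 w's (n = 1, 2, …).
Setting n = 4 gives 12, 12, 17, 9 characters in each block.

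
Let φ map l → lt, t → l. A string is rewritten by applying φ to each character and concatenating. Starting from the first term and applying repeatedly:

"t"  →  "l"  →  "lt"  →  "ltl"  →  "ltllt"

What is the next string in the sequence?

Apply φ to ltllt symbol by symbol: l→lt, t→l, l→lt, l→lt, t→l; joined: lt l lt lt l.

ltlltltl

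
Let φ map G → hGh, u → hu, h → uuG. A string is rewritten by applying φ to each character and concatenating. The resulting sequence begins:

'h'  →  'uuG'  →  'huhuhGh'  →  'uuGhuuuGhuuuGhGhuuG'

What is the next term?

huhuhGhuuGhuhuhuhGhuuGhuhuhuhGhuuGhGhuuGhuhuhGh

Applying the rule to each of the 19 symbols of uuGhuuuGhuuuGhGhuuG gives the pieces hu hu hGh uuG hu hu hu hGh uuG hu hu hu hGh uuG hGh uuG hu hu hGh, which concatenate to the answer.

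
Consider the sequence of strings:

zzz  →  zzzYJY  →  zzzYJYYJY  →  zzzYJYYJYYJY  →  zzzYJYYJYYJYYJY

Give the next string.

Each term is the previous one with YJY appended.
So the next term is zzzYJYYJYYJYYJY·YJY.

zzzYJYYJYYJYYJYYJY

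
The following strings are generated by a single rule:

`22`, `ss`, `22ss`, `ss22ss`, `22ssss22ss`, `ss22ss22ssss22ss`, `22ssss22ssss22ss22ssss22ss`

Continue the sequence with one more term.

Each term (from the third on) is the two preceding terms concatenated in order: term 3 = 22·ss = 22ss.
So term 8 is ss22ss22ssss22ss·22ssss22ssss22ss22ssss22ss.

ss22ss22ssss22ss22ssss22ssss22ss22ssss22ss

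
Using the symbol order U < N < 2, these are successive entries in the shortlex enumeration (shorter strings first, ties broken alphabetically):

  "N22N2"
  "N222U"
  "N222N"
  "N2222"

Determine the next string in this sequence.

2UUUU

The successor of N2222 increments the rightmost position that isn't already 2 and resets every position after it to U.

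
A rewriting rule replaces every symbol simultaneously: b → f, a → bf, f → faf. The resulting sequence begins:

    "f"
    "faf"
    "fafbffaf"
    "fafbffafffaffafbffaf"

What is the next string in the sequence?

fafbffafffaffafbffaffaffafbffaffafbffafffaffafbffaf

Applying the rule to each of the 20 symbols of fafbffafffaffafbffaf gives the pieces faf bf faf f faf faf bf faf faf faf bf faf faf bf faf f faf faf bf faf, which concatenate to the answer.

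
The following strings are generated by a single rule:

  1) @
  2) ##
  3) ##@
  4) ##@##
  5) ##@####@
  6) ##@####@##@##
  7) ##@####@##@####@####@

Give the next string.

Each term (from the third on) is the previous term followed by the one before it: term 3 = ##·@ = ##@.
The next term joins ##@####@##@####@####@ and ##@####@##@##.

##@####@##@####@####@##@####@##@##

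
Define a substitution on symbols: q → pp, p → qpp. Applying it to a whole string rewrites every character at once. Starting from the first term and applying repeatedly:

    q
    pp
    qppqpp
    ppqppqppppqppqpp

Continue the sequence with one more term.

qppqppppqppqppppqppqppqppqppppqppqppppqppqpp

φ(ppqppqppppqppqpp) expands symbol-by-symbol to qpp qpp pp qpp qpp pp qpp qpp qpp qpp pp qpp qpp pp qpp qpp; joining the 16 pieces gives the next term.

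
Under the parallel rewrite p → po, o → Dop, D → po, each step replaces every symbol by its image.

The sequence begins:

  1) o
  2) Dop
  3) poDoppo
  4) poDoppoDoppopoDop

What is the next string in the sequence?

φ(poDoppoDoppopoDop) expands symbol-by-symbol to po Dop po Dop po po Dop po Dop po po Dop po Dop po Dop po; joining the 17 pieces gives the next term.

poDoppoDoppopoDoppoDoppopoDoppoDoppoDoppo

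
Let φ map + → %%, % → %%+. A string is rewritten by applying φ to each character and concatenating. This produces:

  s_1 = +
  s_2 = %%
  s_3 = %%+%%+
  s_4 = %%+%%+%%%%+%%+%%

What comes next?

Applying the rule to each of the 16 symbols of %%+%%+%%%%+%%+%% gives the pieces %%+ %%+ %% %%+ %%+ %% %%+ %%+ %%+ %%+ %% %%+ %%+ %% %%+ %%+, which concatenate to the answer.

%%+%%+%%%%+%%+%%%%+%%+%%+%%+%%%%+%%+%%%%+%%+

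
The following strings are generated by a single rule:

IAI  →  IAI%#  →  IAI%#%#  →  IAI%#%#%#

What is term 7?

Each term is the previous one with %# appended.
From IAI%#%#%#, 3 further steps: IAI%#%#%# → IAI%#%#%#%# → IAI%#%#%#%#%# → (answer).

IAI%#%#%#%#%#%#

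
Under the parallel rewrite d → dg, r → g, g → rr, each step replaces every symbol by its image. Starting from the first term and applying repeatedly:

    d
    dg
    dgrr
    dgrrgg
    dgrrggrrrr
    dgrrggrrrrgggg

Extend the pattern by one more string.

Replace each of the 14 characters of dgrrggrrrrgggg in place — dg rr g g rr rr g g g g rr rr rr rr — and concatenate.

dgrrggrrrrggggrrrrrrrr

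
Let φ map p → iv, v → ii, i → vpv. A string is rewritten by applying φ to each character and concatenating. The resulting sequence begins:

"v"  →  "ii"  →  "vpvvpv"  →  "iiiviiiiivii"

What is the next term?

vpvvpvvpviivpvvpvvpvvpvvpviivpvvpv

Apply φ to iiiviiiiivii symbol by symbol: i→vpv, i→vpv, i→vpv, v→ii, i→vpv, i→vpv, i→vpv, i→vpv, i→vpv, v→ii, i→vpv, i→vpv; joined: vpv vpv vpv ii vpv vpv vpv vpv vpv ii vpv vpv.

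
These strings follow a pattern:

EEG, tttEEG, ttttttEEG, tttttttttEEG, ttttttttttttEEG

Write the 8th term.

tttttttttttttttttttttEEG

The strings grow by a fixed prefix ttt each time.
From ttttttttttttEEG, 3 further steps: ttttttttttttEEG → tttttttttttttttEEG → ttttttttttttttttttEEG → (answer).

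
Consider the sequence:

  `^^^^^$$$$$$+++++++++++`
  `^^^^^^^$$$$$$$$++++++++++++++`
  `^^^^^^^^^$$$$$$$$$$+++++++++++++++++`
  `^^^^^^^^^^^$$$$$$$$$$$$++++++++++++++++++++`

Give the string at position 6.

^^^^^^^^^^^^^^^$$$$$$$$$$$$$$$$++++++++++++++++++++++++++

Term n consists of 2n-1 ^'s, followed by 2n $'s, followed by 3n+2 +'s, where the shown terms are n = 3, 4, 5, 6.
Setting n = 8 gives 15, 16, 26 characters in each block.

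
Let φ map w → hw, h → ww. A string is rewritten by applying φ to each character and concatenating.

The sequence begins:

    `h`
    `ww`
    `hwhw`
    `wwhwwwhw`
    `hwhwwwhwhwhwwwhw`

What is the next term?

wwhwwwhwhwhwwwhwwwhwwwhwhwhwwwhw

Replace each of the 16 characters of hwhwwwhwhwhwwwhw in place — ww hw ww hw hw hw ww hw ww hw ww hw hw hw ww hw — and concatenate.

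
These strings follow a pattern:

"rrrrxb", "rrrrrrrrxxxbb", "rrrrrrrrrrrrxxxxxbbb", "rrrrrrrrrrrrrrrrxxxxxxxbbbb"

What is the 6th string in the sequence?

Term n consists of 4n r's, followed by 2n-1 x's, followed by n b's (n = 1, 2, …).
At n = 6 the blocks have lengths 24, 11, 6.

rrrrrrrrrrrrrrrrrrrrrrrrxxxxxxxxxxxbbbbbb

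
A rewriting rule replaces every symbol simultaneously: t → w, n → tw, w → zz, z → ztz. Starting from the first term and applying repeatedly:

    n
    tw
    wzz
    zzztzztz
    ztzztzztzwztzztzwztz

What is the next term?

φ(ztzztzztzwztzztzwztz) expands symbol-by-symbol to ztz w ztz ztz w ztz ztz w ztz zz ztz w ztz ztz w ztz zz ztz w ztz; joining the 20 pieces gives the next term.

ztzwztzztzwztzztzwztzzzztzwztzztzwztzzzztzwztz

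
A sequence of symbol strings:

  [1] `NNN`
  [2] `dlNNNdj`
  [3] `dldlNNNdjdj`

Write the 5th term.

dldldldlNNNdjdjdjdj

Every step adds dl to the front and dj to the end of the previous string.
From dldlNNNdjdj, 2 further steps: dldlNNNdjdj → dldldlNNNdjdjdj → (answer).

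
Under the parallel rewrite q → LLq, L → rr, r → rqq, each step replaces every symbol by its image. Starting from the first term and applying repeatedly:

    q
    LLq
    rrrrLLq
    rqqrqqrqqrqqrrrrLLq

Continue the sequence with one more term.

rqqLLqLLqrqqLLqLLqrqqLLqLLqrqqLLqLLqrqqrqqrqqrqqrrrrLLq

Applying the rule to each of the 19 symbols of rqqrqqrqqrqqrrrrLLq gives the pieces rqq LLq LLq rqq LLq LLq rqq LLq LLq rqq LLq LLq rqq rqq rqq rqq rr rr LLq, which concatenate to the answer.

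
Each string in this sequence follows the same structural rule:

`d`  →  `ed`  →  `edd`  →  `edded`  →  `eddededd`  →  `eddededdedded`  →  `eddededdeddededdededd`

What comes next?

Each term (from the third on) is the previous term followed by the one before it: term 3 = ed·d = edd.
So term 8 is eddededdeddededdededd·eddededdedded.

eddededdeddededdededdeddededdedded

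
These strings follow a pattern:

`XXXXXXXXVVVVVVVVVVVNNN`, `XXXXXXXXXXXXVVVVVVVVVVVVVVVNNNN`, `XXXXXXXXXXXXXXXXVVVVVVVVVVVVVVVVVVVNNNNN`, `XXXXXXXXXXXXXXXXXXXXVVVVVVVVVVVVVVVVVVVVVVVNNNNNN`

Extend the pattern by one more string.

XXXXXXXXXXXXXXXXXXXXXXXXVVVVVVVVVVVVVVVVVVVVVVVVVVVNNNNNNN

The n-th term is 4n X's then 4n+3 V's then n+1 N's, where the shown terms are n = 2, 3, 4, 5.
At n = 6 the blocks have lengths 24, 27, 7.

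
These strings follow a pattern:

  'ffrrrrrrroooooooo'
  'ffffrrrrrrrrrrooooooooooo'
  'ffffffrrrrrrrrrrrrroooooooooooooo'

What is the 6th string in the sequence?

ffffffffffffrrrrrrrrrrrrrrrrrrrrrrooooooooooooooooooooooo

The n-th term is 2n-2 f's then 3n+1 r's then 3n+2 o's, where the shown terms are n = 2, 3, 4.
At n = 7 the blocks have lengths 12, 22, 23.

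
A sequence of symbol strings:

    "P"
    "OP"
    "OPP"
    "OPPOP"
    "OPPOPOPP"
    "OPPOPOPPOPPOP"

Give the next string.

OPPOPOPPOPPOPOPPOPOPP

This is a Fibonacci-style word recurrence s(k) = s(k−1)·s(k−2): e.g. OP·P = OPP.
So term 7 is OPPOPOPPOPPOP·OPPOPOPP.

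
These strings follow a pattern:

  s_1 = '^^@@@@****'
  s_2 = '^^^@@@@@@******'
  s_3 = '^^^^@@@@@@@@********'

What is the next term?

^^^^^@@@@@@@@@@**********

The n-th term is n+1 ^'s then 2n+2 @'s then 2n+2 *'s (n = 1, 2, …).
For the next term, n = 4, so the run lengths are 5, 10, 10.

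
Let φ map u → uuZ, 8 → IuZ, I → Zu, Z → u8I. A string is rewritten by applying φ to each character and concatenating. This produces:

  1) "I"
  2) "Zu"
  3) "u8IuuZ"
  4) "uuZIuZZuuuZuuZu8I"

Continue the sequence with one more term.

φ(uuZIuZZuuuZuuZu8I) expands symbol-by-symbol to uuZ uuZ u8I Zu uuZ u8I u8I uuZ uuZ uuZ u8I uuZ uuZ u8I uuZ IuZ Zu; joining the 17 pieces gives the next term.

uuZuuZu8IZuuuZu8Iu8IuuZuuZuuZu8IuuZuuZu8IuuZIuZZu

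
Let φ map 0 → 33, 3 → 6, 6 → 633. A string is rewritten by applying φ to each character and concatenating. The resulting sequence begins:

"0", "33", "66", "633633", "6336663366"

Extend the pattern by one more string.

6336663363363366633633

Apply φ to 6336663366 symbol by symbol: 6→633, 3→6, 3→6, 6→633, 6→633, 6→633, 3→6, 3→6, 6→633, 6→633; joined: 633 6 6 633 633 633 6 6 633 633.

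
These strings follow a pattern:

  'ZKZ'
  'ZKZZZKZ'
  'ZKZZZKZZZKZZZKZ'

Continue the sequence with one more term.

ZKZZZKZZZKZZZKZZZKZZZKZZZKZZZKZ

s(k+1) = s(k)·Z·s(k) — each term doubles the last with 'Z' between the halves.
One more doubling of ZKZZZKZZZKZZZKZ gives the answer.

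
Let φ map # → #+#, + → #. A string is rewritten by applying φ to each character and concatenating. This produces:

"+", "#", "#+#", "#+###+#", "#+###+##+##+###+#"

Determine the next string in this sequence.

φ(#+###+##+##+###+#) expands symbol-by-symbol to #+# # #+# #+# #+# # #+# #+# # #+# #+# # #+# #+# #+# # #+#; joining the 17 pieces gives the next term.

#+###+##+##+###+##+###+##+###+##+##+###+#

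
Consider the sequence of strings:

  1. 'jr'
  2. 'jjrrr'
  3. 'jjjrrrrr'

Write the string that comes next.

The n-th term is n j's then 2n-1 r's (n = 1, 2, …).
At n = 4 the blocks have lengths 4, 7.

jjjjrrrrrrr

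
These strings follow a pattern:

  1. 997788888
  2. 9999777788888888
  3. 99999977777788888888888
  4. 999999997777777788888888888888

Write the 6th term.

99999999999977777777777788888888888888888888

Term n consists of 2n-2 9's, followed by 2n-2 7's, followed by 3n-1 8's, where the shown terms are n = 2, 3, 4, 5.
Setting n = 7 gives 12, 12, 20 characters in each block.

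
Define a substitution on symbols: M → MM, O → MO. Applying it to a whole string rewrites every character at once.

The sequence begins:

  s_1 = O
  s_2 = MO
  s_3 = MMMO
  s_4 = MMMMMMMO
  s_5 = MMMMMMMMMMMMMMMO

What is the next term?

Replace each of the 16 characters of MMMMMMMMMMMMMMMO in place — MM MM MM MM MM MM MM MM MM MM MM MM MM MM MM MO — and concatenate.

MMMMMMMMMMMMMMMMMMMMMMMMMMMMMMMO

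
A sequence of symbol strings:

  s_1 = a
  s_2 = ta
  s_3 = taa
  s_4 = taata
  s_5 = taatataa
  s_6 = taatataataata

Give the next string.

Each term (from the third on) is the previous term followed by the one before it: term 3 = ta·a = taa.
Continuing: taatataataata · taatataa gives term 7.

taatataataatataatataa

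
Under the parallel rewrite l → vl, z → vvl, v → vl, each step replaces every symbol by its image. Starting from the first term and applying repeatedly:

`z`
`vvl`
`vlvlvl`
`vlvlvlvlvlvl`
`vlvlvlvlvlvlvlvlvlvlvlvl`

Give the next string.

vlvlvlvlvlvlvlvlvlvlvlvlvlvlvlvlvlvlvlvlvlvlvlvl

Replace each of the 24 characters of vlvlvlvlvlvlvlvlvlvlvlvl in place — vl vl vl vl vl vl vl vl vl vl vl vl vl vl vl vl vl vl vl vl vl vl vl vl — and concatenate.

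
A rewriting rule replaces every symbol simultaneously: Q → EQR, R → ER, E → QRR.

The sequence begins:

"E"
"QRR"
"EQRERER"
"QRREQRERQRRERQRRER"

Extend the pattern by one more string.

φ(QRREQRERQRRERQRRER) expands symbol-by-symbol to EQR ER ER QRR EQR ER QRR ER EQR ER ER QRR ER EQR ER ER QRR ER; joining the 18 pieces gives the next term.

EQRERERQRREQRERQRREREQRERERQRREREQRERERQRRER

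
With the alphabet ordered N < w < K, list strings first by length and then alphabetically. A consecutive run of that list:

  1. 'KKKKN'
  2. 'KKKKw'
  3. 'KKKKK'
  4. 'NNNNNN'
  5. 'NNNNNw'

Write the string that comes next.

NNNNNK

The successor of NNNNNw increments the rightmost position that isn't already K and resets every position after it to N.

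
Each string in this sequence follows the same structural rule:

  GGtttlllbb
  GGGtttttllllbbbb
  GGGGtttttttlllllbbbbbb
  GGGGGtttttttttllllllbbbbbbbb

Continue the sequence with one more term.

GGGGGGtttttttttttlllllllbbbbbbbbbb

The n-th term is n+1 G's then 2n+1 t's then n+2 l's then 2n b's (n = 1, 2, …).
For the next term, n = 5, so the run lengths are 6, 11, 7, 10.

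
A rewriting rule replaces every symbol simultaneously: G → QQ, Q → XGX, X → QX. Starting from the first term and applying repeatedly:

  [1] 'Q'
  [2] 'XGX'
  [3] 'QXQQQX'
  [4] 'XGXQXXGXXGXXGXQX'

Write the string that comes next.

QXQQQXXGXQXQXQQQXQXQQQXQXQQQXXGXQX

Applying the rule to each of the 16 symbols of XGXQXXGXXGXXGXQX gives the pieces QX QQ QX XGX QX QX QQ QX QX QQ QX QX QQ QX XGX QX, which concatenate to the answer.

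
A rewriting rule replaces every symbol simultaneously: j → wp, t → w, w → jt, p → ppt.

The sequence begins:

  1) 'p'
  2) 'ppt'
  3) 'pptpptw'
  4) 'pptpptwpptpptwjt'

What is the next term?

φ(pptpptwpptpptwjt) expands symbol-by-symbol to ppt ppt w ppt ppt w jt ppt ppt w ppt ppt w jt wp w; joining the 16 pieces gives the next term.

pptpptwpptpptwjtpptpptwpptpptwjtwpw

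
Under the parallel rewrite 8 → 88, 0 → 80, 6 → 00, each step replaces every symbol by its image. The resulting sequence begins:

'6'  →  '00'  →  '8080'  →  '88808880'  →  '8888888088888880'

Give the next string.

88888888888888808888888888888880

Replace each of the 16 characters of 8888888088888880 in place — 88 88 88 88 88 88 88 80 88 88 88 88 88 88 88 80 — and concatenate.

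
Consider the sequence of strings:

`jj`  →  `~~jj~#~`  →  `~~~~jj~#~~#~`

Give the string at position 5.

~~~~~~~~jj~#~~#~~#~~#~

s(k+1) = ~~·s(k)·~#~, so each term gains ~~ as a prefix and ~#~ as a suffix.
From ~~~~jj~#~~#~, 2 further steps: ~~~~jj~#~~#~ → ~~~~~~jj~#~~#~~#~ → (answer).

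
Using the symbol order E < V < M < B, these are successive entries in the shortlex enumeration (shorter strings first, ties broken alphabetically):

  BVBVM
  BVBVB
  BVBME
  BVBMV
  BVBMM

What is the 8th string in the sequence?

BVBBV

Advancing 3 positions from BVBMM through BVBMM → BVBMB → BVBBE reaches term 8.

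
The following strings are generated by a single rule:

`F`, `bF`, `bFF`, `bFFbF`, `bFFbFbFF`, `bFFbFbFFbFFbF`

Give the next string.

This is a Fibonacci-style word recurrence s(k) = s(k−1)·s(k−2): e.g. bF·F = bFF.
So term 7 is bFFbFbFFbFFbF·bFFbFbFF.

bFFbFbFFbFFbFbFFbFbFF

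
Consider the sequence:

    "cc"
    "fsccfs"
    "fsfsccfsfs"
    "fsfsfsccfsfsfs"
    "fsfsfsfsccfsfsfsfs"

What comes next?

fsfsfsfsfsccfsfsfsfsfs

Every step adds fs to the front and fs to the end of the previous string.
So the next term is fs·fsfsfsfsccfsfsfsfs·fs.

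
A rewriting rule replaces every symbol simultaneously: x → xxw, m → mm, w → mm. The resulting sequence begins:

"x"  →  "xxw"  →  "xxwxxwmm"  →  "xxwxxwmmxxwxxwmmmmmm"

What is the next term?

Rewriting the 20 symbols of xxwxxwmmxxwxxwmmmmmm one by one yields xxw xxw mm xxw xxw mm mm mm xxw xxw mm xxw xxw mm mm mm mm mm mm mm; concatenated:

xxwxxwmmxxwxxwmmmmmmxxwxxwmmxxwxxwmmmmmmmmmmmmmm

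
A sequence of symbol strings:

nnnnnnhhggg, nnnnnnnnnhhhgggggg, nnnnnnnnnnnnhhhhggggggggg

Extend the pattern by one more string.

Each string has the form n^{3n+3} h^{n+1} g^{3n} (n = 1, 2, …).
For the next term, n = 4, so the run lengths are 15, 5, 12.

nnnnnnnnnnnnnnnhhhhhgggggggggggg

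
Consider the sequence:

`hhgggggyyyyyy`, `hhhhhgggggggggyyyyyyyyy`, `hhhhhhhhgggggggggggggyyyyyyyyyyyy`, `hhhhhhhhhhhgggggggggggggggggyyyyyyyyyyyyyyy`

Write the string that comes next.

The n-th term is 3n-1 h's then 4n+1 g's then 3n+3 y's (n = 1, 2, …).
At n = 5 the blocks have lengths 14, 21, 18.

hhhhhhhhhhhhhhgggggggggggggggggggggyyyyyyyyyyyyyyyyyy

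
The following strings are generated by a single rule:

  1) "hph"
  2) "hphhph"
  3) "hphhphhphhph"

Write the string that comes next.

s(k+1) = s(k)·s(k) — each term doubles the last.
So the next term is two copies of hphhphhphhph.

hphhphhphhphhphhphhphhph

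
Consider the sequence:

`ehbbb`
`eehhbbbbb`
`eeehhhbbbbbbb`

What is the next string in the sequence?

Reading off run lengths: e runs 1, 2, 3; h runs 1, 2, 3; b runs 3, 5, 7 — each is linear in n (n = 1, 2, …).
For the next term, n = 4, so the run lengths are 4, 4, 9.

eeeehhhhbbbbbbbbb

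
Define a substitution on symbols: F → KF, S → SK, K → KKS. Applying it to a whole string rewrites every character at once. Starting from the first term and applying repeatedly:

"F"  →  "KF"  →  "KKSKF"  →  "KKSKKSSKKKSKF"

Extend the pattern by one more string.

Rewriting the 13 symbols of KKSKKSSKKKSKF one by one yields KKS KKS SK KKS KKS SK SK KKS KKS KKS SK KKS KF; concatenated:

KKSKKSSKKKSKKSSKSKKKSKKSKKSSKKKSKF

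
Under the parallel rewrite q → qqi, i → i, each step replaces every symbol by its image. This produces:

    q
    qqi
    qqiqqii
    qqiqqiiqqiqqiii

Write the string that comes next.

qqiqqiiqqiqqiiiqqiqqiiqqiqqiiii

Replace each of the 15 characters of qqiqqiiqqiqqiii in place — qqi qqi i qqi qqi i i qqi qqi i qqi qqi i i i — and concatenate.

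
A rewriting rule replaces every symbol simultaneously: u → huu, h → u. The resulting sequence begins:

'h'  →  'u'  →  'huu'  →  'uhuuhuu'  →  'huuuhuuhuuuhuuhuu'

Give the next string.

Replace each of the 17 characters of huuuhuuhuuuhuuhuu in place — u huu huu huu u huu huu u huu huu huu u huu huu u huu huu — and concatenate.

uhuuhuuhuuuhuuhuuuhuuhuuhuuuhuuhuuuhuuhuu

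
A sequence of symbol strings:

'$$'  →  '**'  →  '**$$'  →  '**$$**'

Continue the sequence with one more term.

Each term (from the third on) is the previous term followed by the one before it: term 3 = **·$$ = **$$.
Continuing: **$$** · **$$ gives term 5.

**$$****$$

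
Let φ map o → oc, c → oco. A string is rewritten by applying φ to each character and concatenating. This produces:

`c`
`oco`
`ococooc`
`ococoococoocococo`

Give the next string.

Rewriting the 17 symbols of ococoococoocococo one by one yields oc oco oc oco oc oc oco oc oco oc oc oco oc oco oc oco oc; concatenated:

ococoococoocococoococoocococoococoococooc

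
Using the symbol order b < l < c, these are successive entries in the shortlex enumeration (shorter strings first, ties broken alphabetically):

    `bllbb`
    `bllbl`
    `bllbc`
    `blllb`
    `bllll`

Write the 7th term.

bllcb

Stepping forward 2 times from bllll: bllll → blllc, then the target.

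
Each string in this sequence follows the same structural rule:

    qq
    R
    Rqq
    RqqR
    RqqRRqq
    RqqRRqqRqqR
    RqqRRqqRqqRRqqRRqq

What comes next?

From term 3 onward, concatenate the last term with the second-to-last: R·qq = Rqq, Rqq·R = RqqR, …
Continuing: RqqRRqqRqqRRqqRRqq · RqqRRqqRqqR gives term 8.

RqqRRqqRqqRRqqRRqqRqqRRqqRqqR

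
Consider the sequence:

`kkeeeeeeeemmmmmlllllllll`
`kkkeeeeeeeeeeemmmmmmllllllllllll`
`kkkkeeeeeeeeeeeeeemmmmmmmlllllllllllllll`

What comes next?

Reading off run lengths: k runs 2, 3, 4; e runs 8, 11, 14; m runs 5, 6, 7; l runs 9, 12, 15 — each is linear in n, where the shown terms are n = 2, 3, 4.
Setting n = 5 gives 5, 17, 8, 18 characters in each block.

kkkkkeeeeeeeeeeeeeeeeemmmmmmmmllllllllllllllllll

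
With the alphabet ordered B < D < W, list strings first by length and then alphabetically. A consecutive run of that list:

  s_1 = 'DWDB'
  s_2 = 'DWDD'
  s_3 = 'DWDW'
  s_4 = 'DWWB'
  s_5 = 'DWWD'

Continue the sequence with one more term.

DWWW

Treat DWWD as a base-3 numeral over the given alphabet and add one, carrying through any trailing W's.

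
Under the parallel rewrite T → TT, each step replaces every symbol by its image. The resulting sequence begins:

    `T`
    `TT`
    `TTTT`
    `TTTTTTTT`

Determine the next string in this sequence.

TTTTTTTTTTTTTTTT

Rewriting each symbol of TTTTTTTT: T→TT, T→TT, T→TT, T→TT, T→TT, T→TT, T→TT, T→TT, which concatenates to TT TT TT TT TT TT TT TT.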